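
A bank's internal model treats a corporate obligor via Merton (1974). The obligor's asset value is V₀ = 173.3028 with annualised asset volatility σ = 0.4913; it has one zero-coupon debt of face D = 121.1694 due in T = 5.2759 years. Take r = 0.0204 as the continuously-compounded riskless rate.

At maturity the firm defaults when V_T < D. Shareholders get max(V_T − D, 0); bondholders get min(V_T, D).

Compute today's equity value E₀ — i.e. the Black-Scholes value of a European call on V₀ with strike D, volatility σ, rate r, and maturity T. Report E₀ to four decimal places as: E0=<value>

d₁ = [ln(V₀/D) + (r + σ²/2)T] / (σ√T)
   = [ln(173.3028/121.1694) + (0.0204 + 0.5·0.4913²)·5.2759] / (0.4913·√5.2759)
   = [0.357851 + 0.744365] / 1.128483 = 0.976724
d₂ = d₁ − σ√T = 0.976724 − 1.128483 = -0.151759
N(d₁) = 0.835647,  N(d₂) = 0.439688,  e^(−rT) = 0.897961
E₀ = V₀·N(d₁) − D·e^(−rT)·N(d₂)
   = 173.3028·0.835647 − 121.1694·0.897961·0.439688 = 96.979488

E0=96.9795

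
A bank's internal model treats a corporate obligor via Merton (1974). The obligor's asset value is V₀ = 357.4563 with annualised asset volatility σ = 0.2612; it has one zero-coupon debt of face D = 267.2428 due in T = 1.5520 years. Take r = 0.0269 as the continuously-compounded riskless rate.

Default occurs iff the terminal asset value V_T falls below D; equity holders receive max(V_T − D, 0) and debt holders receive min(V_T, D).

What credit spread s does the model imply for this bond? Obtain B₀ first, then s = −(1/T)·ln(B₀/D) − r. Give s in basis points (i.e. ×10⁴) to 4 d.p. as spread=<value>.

d₁ = [ln(V₀/D) + (r + σ²/2)T] / (σ√T)
   = [ln(357.4563/267.2428) + (0.0269 + 0.5·0.2612²)·1.5520] / (0.2612·√1.5520)
   = [0.290856 + 0.094692] / 0.325401 = 1.184837
d₂ = d₁ − σ√T = 1.184837 − 0.325401 = 0.859436
N(d₁) = 0.881959,  N(d₂) = 0.804950,  e^(−rT) = 0.959111
E₀ = V₀·N(d₁) − D·e^(−rT)·N(d₂)
   = 357.4563·0.881959 − 267.2428·0.959111·0.804950 = 108.940728
B₀ = V₀ − E₀ = 357.4563 − 108.940728 = 248.515572
spread = −(1/T)·ln(B₀/D) − r = −(1/1.5520)·ln(248.515572/267.2428) − 0.0269 = 0.01991192
in basis points: 0.01991192 × 10⁴ = 199.1192 bp

spread=199.1192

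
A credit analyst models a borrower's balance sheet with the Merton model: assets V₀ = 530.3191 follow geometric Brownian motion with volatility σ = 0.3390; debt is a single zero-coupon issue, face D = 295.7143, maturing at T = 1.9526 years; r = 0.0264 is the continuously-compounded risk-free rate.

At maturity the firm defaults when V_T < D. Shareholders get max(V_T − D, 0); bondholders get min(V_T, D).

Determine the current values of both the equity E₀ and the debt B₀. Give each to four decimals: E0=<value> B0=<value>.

d₁ = [ln(V₀/D) + (r + σ²/2)T] / (σ√T)
   = [ln(530.3191/295.7143) + (0.0264 + 0.5·0.3390²)·1.9526] / (0.3390·√1.9526)
   = [0.584085 + 0.163746] / 0.473703 = 1.578691
d₂ = d₁ − σ√T = 1.578691 − 0.473703 = 1.104988
N(d₁) = 0.942797,  N(d₂) = 0.865418,  e^(−rT) = 0.949757
E₀ = V₀·N(d₁) − D·e^(−rT)·N(d₂)
   = 530.3191·0.942797 − 295.7143·0.949757·0.865418 = 256.924547
B₀ = V₀ − E₀ = 530.3191 − 256.924547 = 273.394553

E0=256.9245 B0=273.3946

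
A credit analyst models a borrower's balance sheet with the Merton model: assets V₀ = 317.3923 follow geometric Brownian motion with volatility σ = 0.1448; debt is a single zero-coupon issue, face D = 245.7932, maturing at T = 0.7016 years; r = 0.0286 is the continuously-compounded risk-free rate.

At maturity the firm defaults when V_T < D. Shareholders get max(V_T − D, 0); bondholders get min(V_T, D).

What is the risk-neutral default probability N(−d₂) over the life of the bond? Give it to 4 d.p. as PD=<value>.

d₁ = [ln(V₀/D) + (r + σ²/2)T] / (σ√T)
   = [ln(317.3923/245.7932) + (0.0286 + 0.5·0.1448²)·0.7016] / (0.1448·√0.7016)
   = [0.255648 + 0.027421] / 0.121287 = 2.333882
d₂ = d₁ − σ√T = 2.333882 − 0.121287 = 2.212596
risk-neutral PD = N(−d₂) = N(-2.212596) = 0.013463

PD=0.0135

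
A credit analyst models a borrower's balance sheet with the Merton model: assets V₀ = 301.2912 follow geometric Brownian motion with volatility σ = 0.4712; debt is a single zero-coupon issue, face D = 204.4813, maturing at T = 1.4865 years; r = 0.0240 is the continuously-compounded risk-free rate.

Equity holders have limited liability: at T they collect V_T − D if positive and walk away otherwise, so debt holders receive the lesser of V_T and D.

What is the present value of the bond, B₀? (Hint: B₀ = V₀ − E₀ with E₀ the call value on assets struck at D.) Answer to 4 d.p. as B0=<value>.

B0=178.9575

d₁ = [ln(V₀/D) + (r + σ²/2)T] / (σ√T)
   = [ln(301.2912/204.4813) + (0.0240 + 0.5·0.4712²)·1.4865] / (0.4712·√1.4865)
   = [0.387601 + 0.200699] / 0.574497 = 1.024026
d₂ = d₁ − σ√T = 1.024026 − 0.574497 = 0.449529
N(d₁) = 0.847089,  N(d₂) = 0.673475,  e^(−rT) = 0.964953
E₀ = V₀·N(d₁) − D·e^(−rT)·N(d₂)
   = 301.2912·0.847089 − 204.4813·0.964953·0.673475 = 122.333719
B₀ = V₀ − E₀ = 301.2912 − 122.333719 = 178.957481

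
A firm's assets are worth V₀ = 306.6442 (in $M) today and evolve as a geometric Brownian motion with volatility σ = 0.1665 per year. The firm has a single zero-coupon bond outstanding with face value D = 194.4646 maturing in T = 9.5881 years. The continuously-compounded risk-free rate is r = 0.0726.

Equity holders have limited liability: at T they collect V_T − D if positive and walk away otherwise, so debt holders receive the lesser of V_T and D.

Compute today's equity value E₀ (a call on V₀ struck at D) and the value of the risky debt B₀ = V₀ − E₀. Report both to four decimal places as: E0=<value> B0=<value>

E0=210.0824 B0=96.5618

d₁ = [ln(V₀/D) + (r + σ²/2)T] / (σ√T)
   = [ln(306.6442/194.4646) + (0.0726 + 0.5·0.1665²)·9.5881] / (0.1665·√9.5881)
   = [0.455438 + 0.828998] / 0.515562 = 2.491334
d₂ = d₁ − σ√T = 2.491334 − 0.515562 = 1.975772
N(d₁) = 0.993637,  N(d₂) = 0.975910,  e^(−rT) = 0.498528
E₀ = V₀·N(d₁) − D·e^(−rT)·N(d₂)
   = 306.6442·0.993637 − 194.4646·0.498528·0.975910 = 210.082415
B₀ = V₀ − E₀ = 306.6442 − 210.082415 = 96.561785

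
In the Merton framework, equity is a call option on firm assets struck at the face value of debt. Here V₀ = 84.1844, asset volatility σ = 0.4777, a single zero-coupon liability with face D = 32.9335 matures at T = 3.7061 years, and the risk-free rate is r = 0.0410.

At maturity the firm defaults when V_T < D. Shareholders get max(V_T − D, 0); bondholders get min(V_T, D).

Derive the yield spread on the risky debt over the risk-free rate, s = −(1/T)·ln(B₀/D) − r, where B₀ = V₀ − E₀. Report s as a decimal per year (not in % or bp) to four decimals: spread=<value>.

d₁ = [ln(V₀/D) + (r + σ²/2)T] / (σ√T)
   = [ln(84.1844/32.9335) + (0.0410 + 0.5·0.4777²)·3.7061] / (0.4777·√3.7061)
   = [0.938519 + 0.574811] / 0.919631 = 1.645584
d₂ = d₁ − σ√T = 1.645584 − 0.919631 = 0.725952
N(d₁) = 0.950075,  N(d₂) = 0.766066,  e^(−rT) = 0.859031
E₀ = V₀·N(d₁) − D·e^(−rT)·N(d₂)
   = 84.1844·0.950075 − 32.9335·0.859031·0.766066 = 58.308817
B₀ = V₀ − E₀ = 84.1844 − 58.308817 = 25.875583
spread = −(1/T)·ln(B₀/D) − r = −(1/3.7061)·ln(25.875583/32.9335) − 0.0410 = 0.02407936

spread=0.0241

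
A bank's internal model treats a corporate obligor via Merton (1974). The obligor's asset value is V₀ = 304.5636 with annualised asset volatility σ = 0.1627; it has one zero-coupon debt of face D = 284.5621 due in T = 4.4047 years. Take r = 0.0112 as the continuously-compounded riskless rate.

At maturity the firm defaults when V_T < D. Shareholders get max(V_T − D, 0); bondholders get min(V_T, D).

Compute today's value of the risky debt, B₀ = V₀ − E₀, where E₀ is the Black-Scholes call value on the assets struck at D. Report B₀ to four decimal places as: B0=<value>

d₁ = [ln(V₀/D) + (r + σ²/2)T] / (σ√T)
   = [ln(304.5636/284.5621) + (0.0112 + 0.5·0.1627²)·4.4047] / (0.1627·√4.4047)
   = [0.067928 + 0.107632] / 0.341465 = 0.514138
d₂ = d₁ − σ√T = 0.514138 − 0.341465 = 0.172674
N(d₁) = 0.696422,  N(d₂) = 0.568546,  e^(−rT) = 0.951864
E₀ = V₀·N(d₁) − D·e^(−rT)·N(d₂)
   = 304.5636·0.696422 − 284.5621·0.951864·0.568546 = 58.105935
B₀ = V₀ − E₀ = 304.5636 − 58.105935 = 246.457665

B0=246.4577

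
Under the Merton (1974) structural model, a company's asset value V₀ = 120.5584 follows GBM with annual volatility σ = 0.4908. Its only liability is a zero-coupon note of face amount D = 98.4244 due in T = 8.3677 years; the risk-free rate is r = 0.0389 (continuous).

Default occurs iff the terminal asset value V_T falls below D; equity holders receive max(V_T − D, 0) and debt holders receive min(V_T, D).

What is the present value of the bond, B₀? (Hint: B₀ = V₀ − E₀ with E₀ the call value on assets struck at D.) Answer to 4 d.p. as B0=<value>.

B0=42.9745

d₁ = [ln(V₀/D) + (r + σ²/2)T] / (σ√T)
   = [ln(120.5584/98.4244) + (0.0389 + 0.5·0.4908²)·8.3677] / (0.4908·√8.3677)
   = [0.202846 + 1.333329] / 1.419736 = 1.082014
d₂ = d₁ − σ√T = 1.082014 − 1.419736 = -0.337722
N(d₁) = 0.860377,  N(d₂) = 0.367786,  e^(−rT) = 0.722164
E₀ = V₀·N(d₁) − D·e^(−rT)·N(d₂)
   = 120.5584·0.860377 − 98.4244·0.722164·0.367786 = 77.583947
B₀ = V₀ − E₀ = 120.5584 − 77.583947 = 42.974453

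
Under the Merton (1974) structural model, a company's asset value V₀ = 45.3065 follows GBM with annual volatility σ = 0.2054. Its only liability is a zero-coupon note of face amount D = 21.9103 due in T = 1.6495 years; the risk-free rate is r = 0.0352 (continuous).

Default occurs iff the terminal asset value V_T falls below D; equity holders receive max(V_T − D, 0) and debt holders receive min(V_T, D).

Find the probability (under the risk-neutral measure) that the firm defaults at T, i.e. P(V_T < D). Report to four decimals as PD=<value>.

d₁ = [ln(V₀/D) + (r + σ²/2)T] / (σ√T)
   = [ln(45.3065/21.9103) + (0.0352 + 0.5·0.2054²)·1.6495] / (0.2054·√1.6495)
   = [0.726494 + 0.092858] / 0.263801 = 3.105945
d₂ = d₁ − σ√T = 3.105945 − 0.263801 = 2.842143
risk-neutral PD = N(−d₂) = N(-2.842143) = 0.002241

PD=0.0022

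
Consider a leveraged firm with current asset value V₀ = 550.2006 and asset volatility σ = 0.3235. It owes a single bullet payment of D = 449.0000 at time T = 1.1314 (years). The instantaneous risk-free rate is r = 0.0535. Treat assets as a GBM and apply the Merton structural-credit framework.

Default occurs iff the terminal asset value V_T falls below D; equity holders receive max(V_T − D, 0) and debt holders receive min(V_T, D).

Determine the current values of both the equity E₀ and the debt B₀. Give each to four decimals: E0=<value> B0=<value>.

E0=148.5377 B0=401.6629

d₁ = [ln(V₀/D) + (r + σ²/2)T] / (σ√T)
   = [ln(550.2006/449.0000) + (0.0535 + 0.5·0.3235²)·1.1314] / (0.3235·√1.1314)
   = [0.203260 + 0.119732] / 0.344098 = 0.938662
d₂ = d₁ − σ√T = 0.938662 − 0.344098 = 0.594563
N(d₁) = 0.826048,  N(d₂) = 0.723932,  e^(−rT) = 0.941266
E₀ = V₀·N(d₁) − D·e^(−rT)·N(d₂)
   = 550.2006·0.826048 − 449.0000·0.941266·0.723932 = 148.537698
B₀ = V₀ − E₀ = 550.2006 − 148.537698 = 401.662902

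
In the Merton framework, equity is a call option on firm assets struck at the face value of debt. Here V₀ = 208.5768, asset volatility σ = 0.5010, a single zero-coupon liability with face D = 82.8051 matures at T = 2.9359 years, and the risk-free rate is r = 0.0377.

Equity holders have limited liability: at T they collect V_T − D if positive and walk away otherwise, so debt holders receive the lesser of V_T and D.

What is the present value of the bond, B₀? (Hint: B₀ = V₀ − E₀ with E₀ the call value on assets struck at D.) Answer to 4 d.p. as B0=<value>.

d₁ = [ln(V₀/D) + (r + σ²/2)T] / (σ√T)
   = [ln(208.5768/82.8051) + (0.0377 + 0.5·0.5010²)·2.9359] / (0.5010·√2.9359)
   = [0.923818 + 0.479140] / 0.858437 = 1.634317
d₂ = d₁ − σ√T = 1.634317 − 0.858437 = 0.775880
N(d₁) = 0.948904,  N(d₂) = 0.781090,  e^(−rT) = 0.895222
E₀ = V₀·N(d₁) − D·e^(−rT)·N(d₂)
   = 208.5768·0.948904 − 82.8051·0.895222·0.781090 = 140.017933
B₀ = V₀ − E₀ = 208.5768 − 140.017933 = 68.558867

B0=68.5589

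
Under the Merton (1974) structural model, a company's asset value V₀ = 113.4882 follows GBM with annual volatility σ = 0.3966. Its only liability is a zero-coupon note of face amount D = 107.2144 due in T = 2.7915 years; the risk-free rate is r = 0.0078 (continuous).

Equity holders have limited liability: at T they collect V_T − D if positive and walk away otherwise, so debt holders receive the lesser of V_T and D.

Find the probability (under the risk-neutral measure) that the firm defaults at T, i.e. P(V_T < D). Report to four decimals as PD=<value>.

d₁ = [ln(V₀/D) + (r + σ²/2)T] / (σ√T)
   = [ln(113.4882/107.2144) + (0.0078 + 0.5·0.3966²)·2.7915] / (0.3966·√2.7915)
   = [0.056868 + 0.241313] / 0.662631 = 0.449997
d₂ = d₁ − σ√T = 0.449997 − 0.662631 = -0.212634
risk-neutral PD = N(−d₂) = N(0.212634) = 0.584194

PD=0.5842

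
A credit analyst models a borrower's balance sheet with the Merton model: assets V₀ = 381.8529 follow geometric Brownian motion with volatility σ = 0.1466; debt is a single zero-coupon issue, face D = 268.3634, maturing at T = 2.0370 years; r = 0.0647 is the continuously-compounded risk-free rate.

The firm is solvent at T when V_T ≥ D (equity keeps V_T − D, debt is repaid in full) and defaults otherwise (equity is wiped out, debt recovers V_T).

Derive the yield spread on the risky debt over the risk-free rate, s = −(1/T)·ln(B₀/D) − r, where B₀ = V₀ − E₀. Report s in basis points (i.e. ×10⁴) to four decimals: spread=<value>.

d₁ = [ln(V₀/D) + (r + σ²/2)T] / (σ√T)
   = [ln(381.8529/268.3634) + (0.0647 + 0.5·0.1466²)·2.0370] / (0.1466·√2.0370)
   = [0.352693 + 0.153683] / 0.209233 = 2.420160
d₂ = d₁ − σ√T = 2.420160 − 0.209233 = 2.210927
N(d₁) = 0.992243,  N(d₂) = 0.986480,  e^(−rT) = 0.876522
E₀ = V₀·N(d₁) − D·e^(−rT)·N(d₂)
   = 381.8529·0.992243 − 268.3634·0.876522·0.986480 = 146.844966
B₀ = V₀ − E₀ = 381.8529 − 146.844966 = 235.007934
spread = −(1/T)·ln(B₀/D) − r = −(1/2.0370)·ln(235.007934/268.3634) − 0.0647 = 0.00045599
in basis points: 0.00045599 × 10⁴ = 4.5599 bp

spread=4.5599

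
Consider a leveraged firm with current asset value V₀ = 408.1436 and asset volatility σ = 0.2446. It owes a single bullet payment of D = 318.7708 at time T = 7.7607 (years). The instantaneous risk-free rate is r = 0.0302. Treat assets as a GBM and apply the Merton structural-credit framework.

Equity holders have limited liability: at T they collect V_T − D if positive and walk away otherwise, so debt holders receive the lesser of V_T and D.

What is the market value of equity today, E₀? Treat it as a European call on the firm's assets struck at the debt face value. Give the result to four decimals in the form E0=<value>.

E0=185.8619

d₁ = [ln(V₀/D) + (r + σ²/2)T] / (σ√T)
   = [ln(408.1436/318.7708) + (0.0302 + 0.5·0.2446²)·7.7607] / (0.2446·√7.7607)
   = [0.247147 + 0.466531] / 0.681407 = 1.047359
d₂ = d₁ − σ√T = 1.047359 − 0.681407 = 0.365951
N(d₁) = 0.852533,  N(d₂) = 0.642799,  e^(−rT) = 0.791067
E₀ = V₀·N(d₁) − D·e^(−rT)·N(d₂)
   = 408.1436·0.852533 − 318.7708·0.791067·0.642799 = 185.861853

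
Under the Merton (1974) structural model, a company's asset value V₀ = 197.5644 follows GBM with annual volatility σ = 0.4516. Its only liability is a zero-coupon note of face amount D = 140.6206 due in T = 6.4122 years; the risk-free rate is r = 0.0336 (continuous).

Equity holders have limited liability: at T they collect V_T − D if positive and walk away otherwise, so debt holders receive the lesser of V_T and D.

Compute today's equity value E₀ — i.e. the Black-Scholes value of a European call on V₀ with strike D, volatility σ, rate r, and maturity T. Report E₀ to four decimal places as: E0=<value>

E0=116.0941

d₁ = [ln(V₀/D) + (r + σ²/2)T] / (σ√T)
   = [ln(197.5644/140.6206) + (0.0336 + 0.5·0.4516²)·6.4122] / (0.4516·√6.4122)
   = [0.339999 + 0.869310] / 1.143556 = 1.057499
d₂ = d₁ − σ√T = 1.057499 − 1.143556 = -0.086057
N(d₁) = 0.854858,  N(d₂) = 0.465710,  e^(−rT) = 0.806179
E₀ = V₀·N(d₁) − D·e^(−rT)·N(d₂)
   = 197.5644·0.854858 − 140.6206·0.806179·0.465710 = 116.094092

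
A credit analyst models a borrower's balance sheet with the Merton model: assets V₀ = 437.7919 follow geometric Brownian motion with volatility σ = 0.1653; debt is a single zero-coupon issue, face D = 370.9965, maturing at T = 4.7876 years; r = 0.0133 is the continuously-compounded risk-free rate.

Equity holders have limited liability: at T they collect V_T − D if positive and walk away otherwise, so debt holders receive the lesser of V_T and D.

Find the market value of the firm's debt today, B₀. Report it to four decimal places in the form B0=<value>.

d₁ = [ln(V₀/D) + (r + σ²/2)T] / (σ√T)
   = [ln(437.7919/370.9965) + (0.0133 + 0.5·0.1653²)·4.7876] / (0.1653·√4.7876)
   = [0.165551 + 0.129083] / 0.361686 = 0.814614
d₂ = d₁ − σ√T = 0.814614 − 0.361686 = 0.452928
N(d₁) = 0.792353,  N(d₂) = 0.674700,  e^(−rT) = 0.938310
E₀ = V₀·N(d₁) − D·e^(−rT)·N(d₂)
   = 437.7919·0.792353 − 370.9965·0.938310·0.674700 = 112.016403
B₀ = V₀ − E₀ = 437.7919 − 112.016403 = 325.775497

B0=325.7755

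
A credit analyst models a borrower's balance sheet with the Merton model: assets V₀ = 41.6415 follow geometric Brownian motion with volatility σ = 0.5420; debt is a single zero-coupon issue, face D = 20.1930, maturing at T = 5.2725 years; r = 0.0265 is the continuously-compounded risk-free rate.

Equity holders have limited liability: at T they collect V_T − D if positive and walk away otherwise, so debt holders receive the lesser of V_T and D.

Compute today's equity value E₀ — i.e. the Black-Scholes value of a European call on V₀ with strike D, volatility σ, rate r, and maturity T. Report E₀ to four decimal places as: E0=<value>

d₁ = [ln(V₀/D) + (r + σ²/2)T] / (σ√T)
   = [ln(41.6415/20.1930) + (0.0265 + 0.5·0.5420²)·5.2725] / (0.5420·√5.2725)
   = [0.723761 + 0.914157] / 1.244536 = 1.316087
d₂ = d₁ − σ√T = 1.316087 − 1.244536 = 0.071550
N(d₁) = 0.905928,  N(d₂) = 0.528520,  e^(−rT) = 0.869601
E₀ = V₀·N(d₁) − D·e^(−rT)·N(d₂)
   = 41.6415·0.905928 − 20.1930·0.869601·0.528520 = 28.443450

E0=28.4434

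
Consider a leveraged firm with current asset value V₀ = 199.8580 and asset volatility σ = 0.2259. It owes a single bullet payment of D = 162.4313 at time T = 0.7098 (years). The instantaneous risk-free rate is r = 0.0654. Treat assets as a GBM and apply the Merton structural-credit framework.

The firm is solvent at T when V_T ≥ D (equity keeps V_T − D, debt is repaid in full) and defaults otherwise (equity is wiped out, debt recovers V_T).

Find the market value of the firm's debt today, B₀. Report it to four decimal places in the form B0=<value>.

B0=153.6477

d₁ = [ln(V₀/D) + (r + σ²/2)T] / (σ√T)
   = [ln(199.8580/162.4313) + (0.0654 + 0.5·0.2259²)·0.7098] / (0.2259·√0.7098)
   = [0.207352 + 0.064532] / 0.190320 = 1.428562
d₂ = d₁ − σ√T = 1.428562 − 0.190320 = 1.238242
N(d₁) = 0.923435,  N(d₂) = 0.892187,  e^(−rT) = 0.954640
E₀ = V₀·N(d₁) − D·e^(−rT)·N(d₂)
   = 199.8580·0.923435 − 162.4313·0.954640·0.892187 = 46.210309
B₀ = V₀ − E₀ = 199.8580 − 46.210309 = 153.647691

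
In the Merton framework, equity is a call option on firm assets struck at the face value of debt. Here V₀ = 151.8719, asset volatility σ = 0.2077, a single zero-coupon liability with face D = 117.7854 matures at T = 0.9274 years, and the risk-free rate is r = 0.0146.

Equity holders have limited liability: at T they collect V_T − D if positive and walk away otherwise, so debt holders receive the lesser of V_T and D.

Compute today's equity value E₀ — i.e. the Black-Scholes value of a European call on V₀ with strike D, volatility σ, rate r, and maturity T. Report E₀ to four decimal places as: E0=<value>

d₁ = [ln(V₀/D) + (r + σ²/2)T] / (σ√T)
   = [ln(151.8719/117.7854) + (0.0146 + 0.5·0.2077²)·0.9274] / (0.2077·√0.9274)
   = [0.254173 + 0.033544] / 0.200018 = 1.438451
d₂ = d₁ − σ√T = 1.438451 − 0.200018 = 1.238433
N(d₁) = 0.924847,  N(d₂) = 0.892222,  e^(−rT) = 0.986551
E₀ = V₀·N(d₁) − D·e^(−rT)·N(d₂)
   = 151.8719·0.924847 − 117.7854·0.986551·0.892222 = 36.780862

E0=36.7809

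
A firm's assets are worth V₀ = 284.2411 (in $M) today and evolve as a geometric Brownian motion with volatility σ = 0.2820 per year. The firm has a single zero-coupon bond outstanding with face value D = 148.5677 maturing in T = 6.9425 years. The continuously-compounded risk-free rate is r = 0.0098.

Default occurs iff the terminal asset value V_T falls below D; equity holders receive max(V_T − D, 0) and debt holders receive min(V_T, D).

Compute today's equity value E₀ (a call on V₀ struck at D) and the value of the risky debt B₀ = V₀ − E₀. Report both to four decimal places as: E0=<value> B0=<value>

E0=158.0344 B0=126.2067

d₁ = [ln(V₀/D) + (r + σ²/2)T] / (σ√T)
   = [ln(284.2411/148.5677) + (0.0098 + 0.5·0.2820²)·6.9425] / (0.2820·√6.9425)
   = [0.648782 + 0.344084] / 0.743031 = 1.336238
d₂ = d₁ − σ√T = 1.336238 − 0.743031 = 0.593206
N(d₁) = 0.909264,  N(d₂) = 0.723478,  e^(−rT) = 0.934226
E₀ = V₀·N(d₁) − D·e^(−rT)·N(d₂)
   = 284.2411·0.909264 − 148.5677·0.934226·0.723478 = 158.034432
B₀ = V₀ − E₀ = 284.2411 − 158.034432 = 126.206668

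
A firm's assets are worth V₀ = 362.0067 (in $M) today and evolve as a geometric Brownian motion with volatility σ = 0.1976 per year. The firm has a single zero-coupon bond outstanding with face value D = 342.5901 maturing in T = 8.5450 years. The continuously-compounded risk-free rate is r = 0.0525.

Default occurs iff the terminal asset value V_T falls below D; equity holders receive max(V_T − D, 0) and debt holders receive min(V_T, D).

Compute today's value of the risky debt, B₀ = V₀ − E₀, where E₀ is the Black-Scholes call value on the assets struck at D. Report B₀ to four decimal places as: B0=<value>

B0=202.0004

d₁ = [ln(V₀/D) + (r + σ²/2)T] / (σ√T)
   = [ln(362.0067/342.5901) + (0.0525 + 0.5·0.1976²)·8.5450] / (0.1976·√8.5450)
   = [0.055128 + 0.615436] / 0.577621 = 1.160906
d₂ = d₁ − σ√T = 1.160906 − 0.577621 = 0.583285
N(d₁) = 0.877160,  N(d₂) = 0.720149,  e^(−rT) = 0.638513
E₀ = V₀·N(d₁) − D·e^(−rT)·N(d₂)
   = 362.0067·0.877160 − 342.5901·0.638513·0.720149 = 160.006276
B₀ = V₀ − E₀ = 362.0067 − 160.006276 = 202.000424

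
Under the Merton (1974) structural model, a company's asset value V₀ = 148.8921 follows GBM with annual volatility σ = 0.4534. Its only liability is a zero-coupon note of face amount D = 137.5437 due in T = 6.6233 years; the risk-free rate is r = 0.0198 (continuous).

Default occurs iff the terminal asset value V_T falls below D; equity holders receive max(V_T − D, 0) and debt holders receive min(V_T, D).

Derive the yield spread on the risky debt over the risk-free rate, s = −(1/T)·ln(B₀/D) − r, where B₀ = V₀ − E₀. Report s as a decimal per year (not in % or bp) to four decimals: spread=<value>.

spread=0.0726

d₁ = [ln(V₀/D) + (r + σ²/2)T] / (σ√T)
   = [ln(148.8921/137.5437) + (0.0198 + 0.5·0.4534²)·6.6233] / (0.4534·√6.6233)
   = [0.079280 + 0.811922] / 1.166860 = 0.763761
d₂ = d₁ − σ√T = 0.763761 − 1.166860 = -0.403099
N(d₁) = 0.777495,  N(d₂) = 0.343438,  e^(−rT) = 0.877094
E₀ = V₀·N(d₁) − D·e^(−rT)·N(d₂)
   = 148.8921·0.777495 − 137.5437·0.877094·0.343438 = 74.330998
B₀ = V₀ − E₀ = 148.8921 − 74.330998 = 74.561102
spread = −(1/T)·ln(B₀/D) − r = −(1/6.6233)·ln(74.561102/137.5437) − 0.0198 = 0.07264980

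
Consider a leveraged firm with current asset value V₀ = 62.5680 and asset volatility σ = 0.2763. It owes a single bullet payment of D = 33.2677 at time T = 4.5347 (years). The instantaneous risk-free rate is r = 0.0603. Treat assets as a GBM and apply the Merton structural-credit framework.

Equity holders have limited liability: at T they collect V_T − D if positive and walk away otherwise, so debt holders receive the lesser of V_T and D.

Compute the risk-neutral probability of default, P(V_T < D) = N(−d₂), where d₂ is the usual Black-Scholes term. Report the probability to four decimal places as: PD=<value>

d₁ = [ln(V₀/D) + (r + σ²/2)T] / (σ√T)
   = [ln(62.5680/33.2677) + (0.0603 + 0.5·0.2763²)·4.5347] / (0.2763·√4.5347)
   = [0.631667 + 0.446536] / 0.588376 = 1.832505
d₂ = d₁ − σ√T = 1.832505 − 0.588376 = 1.244129
risk-neutral PD = N(−d₂) = N(-1.244129) = 0.106726

PD=0.1067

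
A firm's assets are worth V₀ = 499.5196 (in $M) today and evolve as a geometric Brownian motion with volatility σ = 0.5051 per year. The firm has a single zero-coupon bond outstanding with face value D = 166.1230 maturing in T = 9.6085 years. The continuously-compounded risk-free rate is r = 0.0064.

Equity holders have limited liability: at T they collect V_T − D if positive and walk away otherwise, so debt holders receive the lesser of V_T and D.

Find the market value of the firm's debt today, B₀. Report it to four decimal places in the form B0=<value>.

B0=107.3568

d₁ = [ln(V₀/D) + (r + σ²/2)T] / (σ√T)
   = [ln(499.5196/166.1230) + (0.0064 + 0.5·0.5051²)·9.6085] / (0.5051·√9.6085)
   = [1.100918 + 1.287184] / 1.565688 = 1.525273
d₂ = d₁ − σ√T = 1.525273 − 1.565688 = -0.040414
N(d₁) = 0.936405,  N(d₂) = 0.483881,  e^(−rT) = 0.940358
E₀ = V₀·N(d₁) − D·e^(−rT)·N(d₂)
   = 499.5196·0.936405 − 166.1230·0.940358·0.483881 = 392.162830
B₀ = V₀ − E₀ = 499.5196 − 392.162830 = 107.356770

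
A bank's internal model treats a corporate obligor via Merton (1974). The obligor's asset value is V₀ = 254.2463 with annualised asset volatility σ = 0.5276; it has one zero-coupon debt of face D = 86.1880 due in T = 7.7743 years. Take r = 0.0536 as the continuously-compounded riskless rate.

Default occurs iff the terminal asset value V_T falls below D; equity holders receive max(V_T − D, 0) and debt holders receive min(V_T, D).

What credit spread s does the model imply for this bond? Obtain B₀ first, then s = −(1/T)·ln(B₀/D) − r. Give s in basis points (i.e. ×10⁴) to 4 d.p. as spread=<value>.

spread=304.6698

d₁ = [ln(V₀/D) + (r + σ²/2)T] / (σ√T)
   = [ln(254.2463/86.1880) + (0.0536 + 0.5·0.5276²)·7.7743] / (0.5276·√7.7743)
   = [1.081773 + 1.498736] / 1.471077 = 1.754163
d₂ = d₁ − σ√T = 1.754163 − 1.471077 = 0.283086
N(d₁) = 0.960299,  N(d₂) = 0.611444,  e^(−rT) = 0.659217
E₀ = V₀·N(d₁) − D·e^(−rT)·N(d₂)
   = 254.2463·0.960299 − 86.1880·0.659217·0.611444 = 209.412198
B₀ = V₀ − E₀ = 254.2463 − 209.412198 = 44.834102
spread = −(1/T)·ln(B₀/D) − r = −(1/7.7743)·ln(44.834102/86.1880) − 0.0536 = 0.03046698
in basis points: 0.03046698 × 10⁴ = 304.6698 bp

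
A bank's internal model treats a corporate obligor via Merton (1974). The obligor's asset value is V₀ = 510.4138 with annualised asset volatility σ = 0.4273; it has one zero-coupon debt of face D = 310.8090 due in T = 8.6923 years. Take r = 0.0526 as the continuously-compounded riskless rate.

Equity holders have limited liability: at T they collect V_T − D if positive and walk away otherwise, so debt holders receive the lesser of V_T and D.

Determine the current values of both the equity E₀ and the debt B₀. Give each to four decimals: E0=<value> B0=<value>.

d₁ = [ln(V₀/D) + (r + σ²/2)T] / (σ√T)
   = [ln(510.4138/310.8090) + (0.0526 + 0.5·0.4273²)·8.6923] / (0.4273·√8.6923)
   = [0.496043 + 1.250758] / 1.259796 = 1.386575
d₂ = d₁ − σ√T = 1.386575 − 1.259796 = 0.126779
N(d₁) = 0.917214,  N(d₂) = 0.550442,  e^(−rT) = 0.633044
E₀ = V₀·N(d₁) − D·e^(−rT)·N(d₂)
   = 510.4138·0.917214 − 310.8090·0.633044·0.550442 = 359.856094
B₀ = V₀ − E₀ = 510.4138 − 359.856094 = 150.557706

E0=359.8561 B0=150.5577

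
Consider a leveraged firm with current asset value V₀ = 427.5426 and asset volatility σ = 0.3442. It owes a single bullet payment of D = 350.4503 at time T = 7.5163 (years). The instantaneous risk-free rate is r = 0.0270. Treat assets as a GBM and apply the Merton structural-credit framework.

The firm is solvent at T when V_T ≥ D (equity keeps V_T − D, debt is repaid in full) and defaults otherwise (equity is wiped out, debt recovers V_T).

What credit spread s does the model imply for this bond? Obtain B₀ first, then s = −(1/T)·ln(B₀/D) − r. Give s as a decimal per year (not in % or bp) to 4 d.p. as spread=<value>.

spread=0.0369

d₁ = [ln(V₀/D) + (r + σ²/2)T] / (σ√T)
   = [ln(427.5426/350.4503) + (0.0270 + 0.5·0.3442²)·7.5163] / (0.3442·√7.5163)
   = [0.198835 + 0.648182] / 0.943654 = 0.897592
d₂ = d₁ − σ√T = 0.897592 − 0.943654 = -0.046062
N(d₁) = 0.815299,  N(d₂) = 0.481630,  e^(−rT) = 0.816327
E₀ = V₀·N(d₁) − D·e^(−rT)·N(d₂)
   = 427.5426·0.815299 − 350.4503·0.816327·0.481630 = 210.789015
B₀ = V₀ − E₀ = 427.5426 − 210.789015 = 216.753585
spread = −(1/T)·ln(B₀/D) − r = −(1/7.5163)·ln(216.753585/350.4503) − 0.0270 = 0.03692211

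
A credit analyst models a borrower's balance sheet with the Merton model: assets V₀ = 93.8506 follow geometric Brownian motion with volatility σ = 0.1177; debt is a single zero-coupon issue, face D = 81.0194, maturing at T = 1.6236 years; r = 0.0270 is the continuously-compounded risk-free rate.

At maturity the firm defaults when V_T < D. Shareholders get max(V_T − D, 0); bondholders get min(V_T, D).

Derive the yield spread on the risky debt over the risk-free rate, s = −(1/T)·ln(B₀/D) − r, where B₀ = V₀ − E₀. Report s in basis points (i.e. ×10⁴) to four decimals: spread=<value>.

spread=49.1308

d₁ = [ln(V₀/D) + (r + σ²/2)T] / (σ√T)
   = [ln(93.8506/81.0194) + (0.0270 + 0.5·0.1177²)·1.6236] / (0.1177·√1.6236)
   = [0.147016 + 0.055083] / 0.149974 = 1.347559
d₂ = d₁ − σ√T = 1.347559 − 0.149974 = 1.197585
N(d₁) = 0.911100,  N(d₂) = 0.884461,  e^(−rT) = 0.957110
E₀ = V₀·N(d₁) − D·e^(−rT)·N(d₂)
   = 93.8506·0.911100 − 81.0194·0.957110·0.884461 = 16.922244
B₀ = V₀ − E₀ = 93.8506 − 16.922244 = 76.928356
spread = −(1/T)·ln(B₀/D) − r = −(1/1.6236)·ln(76.928356/81.0194) − 0.0270 = 0.00491308
in basis points: 0.00491308 × 10⁴ = 49.1308 bp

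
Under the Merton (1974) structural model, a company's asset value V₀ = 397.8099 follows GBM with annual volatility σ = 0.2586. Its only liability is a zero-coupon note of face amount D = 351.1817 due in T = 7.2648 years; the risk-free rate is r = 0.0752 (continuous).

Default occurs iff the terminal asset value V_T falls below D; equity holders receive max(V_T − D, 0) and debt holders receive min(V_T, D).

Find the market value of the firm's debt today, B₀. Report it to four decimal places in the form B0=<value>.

d₁ = [ln(V₀/D) + (r + σ²/2)T] / (σ√T)
   = [ln(397.8099/351.1817) + (0.0752 + 0.5·0.2586²)·7.2648] / (0.2586·√7.2648)
   = [0.124670 + 0.789226] / 0.697012 = 1.311163
d₂ = d₁ − σ√T = 1.311163 − 0.697012 = 0.614151
N(d₁) = 0.905099,  N(d₂) = 0.730442,  e^(−rT) = 0.579081
E₀ = V₀·N(d₁) − D·e^(−rT)·N(d₂)
   = 397.8099·0.905099 − 351.1817·0.579081·0.730442 = 211.512554
B₀ = V₀ − E₀ = 397.8099 − 211.512554 = 186.297346

B0=186.2973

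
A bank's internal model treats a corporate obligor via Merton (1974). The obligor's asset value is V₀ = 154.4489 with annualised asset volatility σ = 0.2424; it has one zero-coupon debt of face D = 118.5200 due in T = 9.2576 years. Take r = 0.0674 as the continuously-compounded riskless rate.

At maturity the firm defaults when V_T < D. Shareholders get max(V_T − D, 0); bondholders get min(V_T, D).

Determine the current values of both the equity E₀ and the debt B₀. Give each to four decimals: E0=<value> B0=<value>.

E0=94.8182 B0=59.6307

d₁ = [ln(V₀/D) + (r + σ²/2)T] / (σ√T)
   = [ln(154.4489/118.5200) + (0.0674 + 0.5·0.2424²)·9.2576] / (0.2424·√9.2576)
   = [0.264782 + 0.895940] / 0.737534 = 1.573788
d₂ = d₁ − σ√T = 1.573788 − 0.737534 = 0.836255
N(d₁) = 0.942232,  N(d₂) = 0.798494,  e^(−rT) = 0.535817
E₀ = V₀·N(d₁) − D·e^(−rT)·N(d₂)
   = 154.4489·0.942232 − 118.5200·0.535817·0.798494 = 94.818250
B₀ = V₀ − E₀ = 154.4489 − 94.818250 = 59.630650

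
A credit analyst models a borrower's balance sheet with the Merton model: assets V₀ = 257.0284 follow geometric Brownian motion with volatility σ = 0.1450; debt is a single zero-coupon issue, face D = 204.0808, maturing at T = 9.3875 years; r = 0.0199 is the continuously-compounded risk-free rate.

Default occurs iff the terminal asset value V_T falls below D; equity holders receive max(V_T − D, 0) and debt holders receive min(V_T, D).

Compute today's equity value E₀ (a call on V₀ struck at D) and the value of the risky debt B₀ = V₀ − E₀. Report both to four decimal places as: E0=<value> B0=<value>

E0=96.2407 B0=160.7877

d₁ = [ln(V₀/D) + (r + σ²/2)T] / (σ√T)
   = [ln(257.0284/204.0808) + (0.0199 + 0.5·0.1450²)·9.3875] / (0.1450·√9.3875)
   = [0.230671 + 0.285497] / 0.444266 = 1.161845
d₂ = d₁ − σ√T = 1.161845 − 0.444266 = 0.717579
N(d₁) = 0.877351,  N(d₂) = 0.763491,  e^(−rT) = 0.829600
E₀ = V₀·N(d₁) − D·e^(−rT)·N(d₂)
   = 257.0284·0.877351 − 204.0808·0.829600·0.763491 = 96.240749
B₀ = V₀ − E₀ = 257.0284 − 96.240749 = 160.787651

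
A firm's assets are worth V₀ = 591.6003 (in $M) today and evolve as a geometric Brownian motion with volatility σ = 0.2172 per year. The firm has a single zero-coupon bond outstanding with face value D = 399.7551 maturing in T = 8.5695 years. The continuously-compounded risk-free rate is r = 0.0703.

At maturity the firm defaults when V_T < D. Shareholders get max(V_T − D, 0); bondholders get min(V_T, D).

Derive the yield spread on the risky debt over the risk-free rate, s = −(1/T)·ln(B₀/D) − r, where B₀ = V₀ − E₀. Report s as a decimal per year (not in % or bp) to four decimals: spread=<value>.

d₁ = [ln(V₀/D) + (r + σ²/2)T] / (σ√T)
   = [ln(591.6003/399.7551) + (0.0703 + 0.5·0.2172²)·8.5695] / (0.2172·√8.5695)
   = [0.391979 + 0.804573] / 0.635825 = 1.881889
d₂ = d₁ − σ√T = 1.881889 − 0.635825 = 1.246064
N(d₁) = 0.970074,  N(d₂) = 0.893629,  e^(−rT) = 0.547476
E₀ = V₀·N(d₁) − D·e^(−rT)·N(d₂)
   = 591.6003·0.970074 − 399.7551·0.547476·0.893629 = 378.319702
B₀ = V₀ − E₀ = 591.6003 − 378.319702 = 213.280598
spread = −(1/T)·ln(B₀/D) − r = −(1/8.5695)·ln(213.280598/399.7551) − 0.0703 = 0.00301156

spread=0.0030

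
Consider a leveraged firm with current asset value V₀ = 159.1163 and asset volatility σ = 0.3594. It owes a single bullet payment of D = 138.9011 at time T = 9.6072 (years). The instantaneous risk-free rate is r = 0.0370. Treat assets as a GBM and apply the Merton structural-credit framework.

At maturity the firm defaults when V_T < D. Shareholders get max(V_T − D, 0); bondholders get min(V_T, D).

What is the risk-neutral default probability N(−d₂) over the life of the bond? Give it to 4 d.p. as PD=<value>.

d₁ = [ln(V₀/D) + (r + σ²/2)T] / (σ√T)
   = [ln(159.1163/138.9011) + (0.0370 + 0.5·0.3594²)·9.6072] / (0.3594·√9.6072)
   = [0.135873 + 0.975940] / 1.113978 = 0.998057
d₂ = d₁ − σ√T = 0.998057 − 1.113978 = -0.115921
risk-neutral PD = N(−d₂) = N(0.115921) = 0.546142

PD=0.5461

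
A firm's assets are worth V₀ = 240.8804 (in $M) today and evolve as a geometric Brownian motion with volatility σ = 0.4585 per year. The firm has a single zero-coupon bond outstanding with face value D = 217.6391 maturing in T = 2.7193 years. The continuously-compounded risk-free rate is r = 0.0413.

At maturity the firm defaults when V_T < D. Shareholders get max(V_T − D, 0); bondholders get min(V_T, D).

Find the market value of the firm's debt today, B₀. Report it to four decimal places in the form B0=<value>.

d₁ = [ln(V₀/D) + (r + σ²/2)T] / (σ√T)
   = [ln(240.8804/217.6391) + (0.0413 + 0.5·0.4585²)·2.7193] / (0.4585·√2.7193)
   = [0.101462 + 0.398136] / 0.756080 = 0.660774
d₂ = d₁ − σ√T = 0.660774 − 0.756080 = -0.095306
N(d₁) = 0.745621,  N(d₂) = 0.462036,  e^(−rT) = 0.893770
E₀ = V₀·N(d₁) − D·e^(−rT)·N(d₂)
   = 240.8804·0.745621 − 217.6391·0.893770·0.462036 = 89.730723
B₀ = V₀ − E₀ = 240.8804 − 89.730723 = 151.149677

B0=151.1497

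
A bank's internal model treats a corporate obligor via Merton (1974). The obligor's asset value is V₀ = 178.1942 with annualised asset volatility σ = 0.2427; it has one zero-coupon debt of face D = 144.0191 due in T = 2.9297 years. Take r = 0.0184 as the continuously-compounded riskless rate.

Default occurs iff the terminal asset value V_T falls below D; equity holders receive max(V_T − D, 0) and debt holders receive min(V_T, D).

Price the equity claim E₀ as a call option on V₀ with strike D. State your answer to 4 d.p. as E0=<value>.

E0=51.8065

d₁ = [ln(V₀/D) + (r + σ²/2)T] / (σ√T)
   = [ln(178.1942/144.0191) + (0.0184 + 0.5·0.2427²)·2.9297] / (0.2427·√2.9297)
   = [0.212928 + 0.140191] / 0.415414 = 0.850041
d₂ = d₁ − σ√T = 0.850041 − 0.415414 = 0.434627
N(d₁) = 0.802349,  N(d₂) = 0.668083,  e^(−rT) = 0.947521
E₀ = V₀·N(d₁) − D·e^(−rT)·N(d₂)
   = 178.1942·0.802349 − 144.0191·0.947521·0.668083 = 51.806540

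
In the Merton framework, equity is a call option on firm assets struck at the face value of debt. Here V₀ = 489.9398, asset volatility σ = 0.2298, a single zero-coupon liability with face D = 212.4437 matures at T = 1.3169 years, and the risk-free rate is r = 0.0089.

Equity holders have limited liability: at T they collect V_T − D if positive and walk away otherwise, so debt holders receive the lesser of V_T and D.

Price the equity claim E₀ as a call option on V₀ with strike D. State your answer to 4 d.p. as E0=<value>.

d₁ = [ln(V₀/D) + (r + σ²/2)T] / (σ√T)
   = [ln(489.9398/212.4437) + (0.0089 + 0.5·0.2298²)·1.3169] / (0.2298·√1.3169)
   = [0.835606 + 0.046492] / 0.263710 = 3.344954
d₂ = d₁ − σ√T = 3.344954 − 0.263710 = 3.081244
N(d₁) = 0.999589,  N(d₂) = 0.998969,  e^(−rT) = 0.988348
E₀ = V₀·N(d₁) − D·e^(−rT)·N(d₂)
   = 489.9398·0.999589 − 212.4437·0.988348·0.998969 = 279.986303

E0=279.9863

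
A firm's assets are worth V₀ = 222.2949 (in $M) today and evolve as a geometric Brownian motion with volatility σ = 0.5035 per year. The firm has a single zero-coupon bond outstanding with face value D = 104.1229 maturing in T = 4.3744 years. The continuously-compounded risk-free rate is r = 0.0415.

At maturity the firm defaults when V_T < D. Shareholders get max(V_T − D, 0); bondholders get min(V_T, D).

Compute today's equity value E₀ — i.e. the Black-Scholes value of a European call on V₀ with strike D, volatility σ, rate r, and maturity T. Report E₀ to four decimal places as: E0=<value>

d₁ = [ln(V₀/D) + (r + σ²/2)T] / (σ√T)
   = [ln(222.2949/104.1229) + (0.0415 + 0.5·0.5035²)·4.3744] / (0.5035·√4.3744)
   = [0.758433 + 0.736020] / 1.053074 = 1.419134
d₂ = d₁ − σ√T = 1.419134 − 1.053074 = 0.366060
N(d₁) = 0.922070,  N(d₂) = 0.642840,  e^(−rT) = 0.833987
E₀ = V₀·N(d₁) − D·e^(−rT)·N(d₂)
   = 222.2949·0.922070 − 104.1229·0.833987·0.642840 = 149.149081

E0=149.1491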